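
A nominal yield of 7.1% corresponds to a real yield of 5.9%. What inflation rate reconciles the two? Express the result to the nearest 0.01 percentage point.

From (1+r_nom) = (1+r_real)(1+π), we get 1+π = (1 + 7.1%)/(1 + 5.9%) = 1.071/1.059 ≈ 1.01133.
So π ≈ 1.1331%.

1.13%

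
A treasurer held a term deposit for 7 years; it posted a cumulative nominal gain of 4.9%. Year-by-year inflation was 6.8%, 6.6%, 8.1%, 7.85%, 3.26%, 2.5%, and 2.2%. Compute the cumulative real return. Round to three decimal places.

Cumulative inflation factor: 1.068 × 1.066 × 1.081 × 1.0785 × 1.0326 × 1.025 × 1.022 ≈ 1.43576.
Nominal growth factor: 1.04900. Real growth factor = 1.04900 / 1.43576 ≈ 0.73062.
Total real return ≈ -26.9375%.

-26.938%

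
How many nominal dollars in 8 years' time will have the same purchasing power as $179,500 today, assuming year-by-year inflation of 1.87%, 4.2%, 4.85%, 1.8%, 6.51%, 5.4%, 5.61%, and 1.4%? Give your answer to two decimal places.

$244,494.27

Cumulative price-level factor: 1.0187 × 1.042 × 1.0485 × 1.018 × 1.0651 × 1.054 × 1.0561 × 1.014 ≈ 1.3620850653.
The nominal amount required is $179,500 scaled up by that factor.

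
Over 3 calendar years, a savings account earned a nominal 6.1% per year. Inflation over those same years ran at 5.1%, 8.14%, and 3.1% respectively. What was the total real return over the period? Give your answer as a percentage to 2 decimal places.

Cumulative inflation factor: 1.051 × 1.0814 × 1.031 ≈ 1.17178.
Nominal growth factor: 1.19439. Real growth factor = 1.19439 / 1.17178 ≈ 1.01929.
Total real return ≈ 1.9292%.

1.93%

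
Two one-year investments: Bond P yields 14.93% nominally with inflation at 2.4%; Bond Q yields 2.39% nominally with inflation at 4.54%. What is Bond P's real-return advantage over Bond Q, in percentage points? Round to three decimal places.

Bond P real return: 1.1493/1.024 − 1 = 12.2363%.
Bond Q real return: 1.0239/1.0454 − 1 = -2.0566%.
Difference: 12.2363 − (-2.0566) = 14.2929 pp.

14.293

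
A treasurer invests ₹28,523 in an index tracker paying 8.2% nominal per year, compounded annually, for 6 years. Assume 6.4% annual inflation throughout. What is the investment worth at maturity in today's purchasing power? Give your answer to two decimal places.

Nominal value at maturity: ₹28,523 × (1 + 8.2%)^6 ≈ ₹45,767.67.
Price-level factor over 6 years: (1 + 6.4%)^6 ≈ 1.4509410494.
Dividing the nominal maturity value by the price-level factor gives the value in today's money.

₹31,543.44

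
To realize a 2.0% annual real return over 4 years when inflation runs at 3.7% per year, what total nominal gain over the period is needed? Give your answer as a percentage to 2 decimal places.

25.17%

Required annual nominal rate: (1+2.0%)(1+3.7%) − 1 = 5.774%.
Cumulative over 4 years: (1 + 0.05774)^4 − 1 ≈ 0.25174.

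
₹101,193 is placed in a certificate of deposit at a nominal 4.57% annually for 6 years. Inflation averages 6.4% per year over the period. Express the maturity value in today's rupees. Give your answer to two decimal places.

₹91,189.19

Nominal value at maturity: ₹101,193 × (1 + 4.57%)^6 ≈ ₹132,310.14.
Price-level factor over 6 years: (1 + 6.4%)^6 ≈ 1.4509410494.
Dividing the nominal maturity value by the price-level factor gives the value in today's money.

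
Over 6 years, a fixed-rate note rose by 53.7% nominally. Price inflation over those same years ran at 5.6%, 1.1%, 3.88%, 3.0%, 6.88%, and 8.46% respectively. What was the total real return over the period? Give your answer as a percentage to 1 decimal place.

Cumulative inflation factor: 1.056 × 1.011 × 1.0388 × 1.030 × 1.0688 × 1.0846 ≈ 1.32419.
Nominal growth factor: 1.53700. Real growth factor = 1.53700 / 1.32419 ≈ 1.16071.
Total real return ≈ 16.0710%.

16.1%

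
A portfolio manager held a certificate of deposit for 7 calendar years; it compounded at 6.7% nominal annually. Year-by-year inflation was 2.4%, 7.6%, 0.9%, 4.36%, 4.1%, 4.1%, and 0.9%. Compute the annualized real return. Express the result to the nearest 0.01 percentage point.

Cumulative inflation factor: 1.024 × 1.076 × 1.009 × 1.0436 × 1.041 × 1.041 × 1.009 ≈ 1.26862.
Nominal growth factor: 1.57453. Real growth factor = 1.57453 / 1.26862 ≈ 1.24114.
Annualized: 1.24114^(1/7) − 1 ≈ 0.03134.

3.13%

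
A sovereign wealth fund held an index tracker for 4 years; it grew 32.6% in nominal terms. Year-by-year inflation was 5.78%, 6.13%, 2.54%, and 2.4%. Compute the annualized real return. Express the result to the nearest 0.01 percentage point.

Cumulative inflation factor: 1.0578 × 1.0613 × 1.0254 × 1.024 ≈ 1.17879.
Nominal growth factor: 1.32600. Real growth factor = 1.32600 / 1.17879 ≈ 1.12489.
Annualized: 1.12489^(1/4) − 1 ≈ 0.02986.

2.99%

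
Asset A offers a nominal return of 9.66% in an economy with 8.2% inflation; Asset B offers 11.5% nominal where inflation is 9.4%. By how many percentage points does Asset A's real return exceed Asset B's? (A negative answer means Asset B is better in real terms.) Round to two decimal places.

-0.57

Asset A real return: 1.0966/1.082 − 1 = 1.349%.
Asset B real return: 1.115/1.094 − 1 = 1.920%.
Difference: 1.349 − 1.920 = -0.571 pp.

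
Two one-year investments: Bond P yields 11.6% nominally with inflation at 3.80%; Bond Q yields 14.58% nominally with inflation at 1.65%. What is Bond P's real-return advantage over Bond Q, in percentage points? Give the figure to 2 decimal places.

-5.21

Bond P real return: 1.116/1.0380 − 1 = 7.514%.
Bond Q real return: 1.1458/1.0165 − 1 = 12.720%.
Difference: 7.514 − 12.720 = -5.206 pp.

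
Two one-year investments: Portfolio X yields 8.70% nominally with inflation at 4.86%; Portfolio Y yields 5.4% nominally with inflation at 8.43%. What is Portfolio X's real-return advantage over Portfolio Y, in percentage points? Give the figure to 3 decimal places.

6.456

Portfolio X real return: 1.0870/1.0486 − 1 = 3.6620%.
Portfolio Y real return: 1.054/1.0843 − 1 = -2.7944%.
Difference: 3.6620 − (-2.7944) = 6.4564 pp.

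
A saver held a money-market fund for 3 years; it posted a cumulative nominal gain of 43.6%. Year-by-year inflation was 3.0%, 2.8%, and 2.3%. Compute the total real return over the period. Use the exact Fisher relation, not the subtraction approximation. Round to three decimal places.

Cumulative inflation factor: 1.030 × 1.028 × 1.023 ≈ 1.08319.
Nominal growth factor: 1.43600. Real growth factor = 1.43600 / 1.08319 ≈ 1.32571.
Total real return ≈ 32.5710%.

32.571%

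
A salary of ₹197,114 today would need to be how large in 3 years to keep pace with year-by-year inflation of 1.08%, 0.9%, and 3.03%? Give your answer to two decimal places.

Cumulative price-level factor: 1.0108 × 1.009 × 1.0303 ≈ 1.0508000852.
The nominal amount required is ₹197,114 scaled up by that factor.

₹207,127.41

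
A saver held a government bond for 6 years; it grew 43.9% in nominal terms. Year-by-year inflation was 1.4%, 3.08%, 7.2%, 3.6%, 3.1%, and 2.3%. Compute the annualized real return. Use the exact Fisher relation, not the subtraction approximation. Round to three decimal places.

2.729%

Cumulative inflation factor: 1.014 × 1.0308 × 1.072 × 1.036 × 1.031 × 1.023 ≈ 1.22434.
Nominal growth factor: 1.43900. Real growth factor = 1.43900 / 1.22434 ≈ 1.17533.
Annualized: 1.17533^(1/6) − 1 ≈ 0.02729.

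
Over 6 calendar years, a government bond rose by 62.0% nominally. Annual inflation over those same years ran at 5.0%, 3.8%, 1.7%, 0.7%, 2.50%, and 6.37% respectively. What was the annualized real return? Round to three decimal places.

Cumulative inflation factor: 1.050 × 1.038 × 1.017 × 1.007 × 1.0250 × 1.0637 ≈ 1.21697.
Nominal growth factor: 1.62000. Real growth factor = 1.62000 / 1.21697 ≈ 1.33117.
Annualized: 1.33117^(1/6) − 1 ≈ 0.04883.

4.883%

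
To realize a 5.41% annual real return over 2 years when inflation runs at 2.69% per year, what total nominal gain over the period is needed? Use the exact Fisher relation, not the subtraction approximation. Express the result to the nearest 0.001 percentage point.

17.171%

Required annual nominal rate: (1+5.41%)(1+2.69%) − 1 = 8.245529%.
Cumulative over 2 years: (1 + 0.08245529)^2 − 1 ≈ 0.17171.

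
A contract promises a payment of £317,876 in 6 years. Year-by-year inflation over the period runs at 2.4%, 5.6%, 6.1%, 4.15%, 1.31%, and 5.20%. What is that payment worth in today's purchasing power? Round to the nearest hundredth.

Price-level factor over 6 years: 1.024 × 1.056 × 1.061 × 1.0415 × 1.0131 × 1.0520 ≈ 1.2735224001.
Purchasing power today: £317,876 divided by that factor.

£249,603.78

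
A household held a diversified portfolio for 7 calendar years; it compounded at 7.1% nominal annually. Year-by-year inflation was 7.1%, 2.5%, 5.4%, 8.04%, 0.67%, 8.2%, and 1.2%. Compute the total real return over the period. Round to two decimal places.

17.30%

Cumulative inflation factor: 1.071 × 1.025 × 1.054 × 1.0804 × 1.0067 × 1.082 × 1.012 ≈ 1.37799.
Nominal growth factor: 1.61632. Real growth factor = 1.61632 / 1.37799 ≈ 1.17295.
Total real return ≈ 17.2951%.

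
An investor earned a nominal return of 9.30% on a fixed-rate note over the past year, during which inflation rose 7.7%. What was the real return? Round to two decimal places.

Real return via the Fisher equation: (1 + 9.30%)/(1 + 7.7%) − 1 = 1.0930/1.077 − 1 ≈ 0.01486.

1.49%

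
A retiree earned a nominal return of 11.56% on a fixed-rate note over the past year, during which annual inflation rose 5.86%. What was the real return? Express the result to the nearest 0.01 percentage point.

Real return via the Fisher equation: (1 + 11.56%)/(1 + 5.86%) − 1 = 1.1156/1.0586 − 1 ≈ 0.05384.

5.38%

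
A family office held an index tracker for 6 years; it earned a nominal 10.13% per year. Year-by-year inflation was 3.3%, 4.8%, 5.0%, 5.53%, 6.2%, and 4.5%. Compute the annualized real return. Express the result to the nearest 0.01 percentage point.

Cumulative inflation factor: 1.033 × 1.048 × 1.050 × 1.0553 × 1.062 × 1.045 ≈ 1.33127.
Nominal growth factor: 1.78416. Real growth factor = 1.78416 / 1.33127 ≈ 1.34019.
Annualized: 1.34019^(1/6) − 1 ≈ 0.05001.

5.00%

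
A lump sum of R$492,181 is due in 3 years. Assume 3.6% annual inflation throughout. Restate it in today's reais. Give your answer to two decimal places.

R$442,634.82

Price-level factor over 3 years: (1 + 3.6%)^3 = 1.111934656.
Purchasing power today: R$492,181 divided by that factor.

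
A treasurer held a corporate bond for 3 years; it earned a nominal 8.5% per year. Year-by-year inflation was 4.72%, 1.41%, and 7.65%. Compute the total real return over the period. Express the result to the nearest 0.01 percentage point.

Cumulative inflation factor: 1.0472 × 1.0141 × 1.0765 ≈ 1.14321.
Nominal growth factor: 1.27729. Real growth factor = 1.27729 / 1.14321 ≈ 1.11729.
Total real return ≈ 11.7287%.

11.73%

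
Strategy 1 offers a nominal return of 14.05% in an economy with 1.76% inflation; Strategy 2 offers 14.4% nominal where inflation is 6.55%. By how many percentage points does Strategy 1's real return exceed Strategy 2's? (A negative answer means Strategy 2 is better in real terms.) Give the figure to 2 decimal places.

Strategy 1 real return: 1.1405/1.0176 − 1 = 12.077%.
Strategy 2 real return: 1.144/1.0655 − 1 = 7.367%.
Difference: 12.077 − 7.367 = 4.710 pp.

4.71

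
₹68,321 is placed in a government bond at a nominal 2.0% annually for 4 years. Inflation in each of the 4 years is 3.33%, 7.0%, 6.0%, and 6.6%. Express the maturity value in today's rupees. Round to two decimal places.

Nominal value at maturity: ₹68,321 × (1 + 2.0%)^4 ≈ ₹73,952.85.
Price-level factor over 4 years: 1.0333 × 1.070 × 1.060 × 1.066 ≈ 1.2493188048.
Dividing the nominal maturity value by the price-level factor gives the value in today's money.

₹59,194.54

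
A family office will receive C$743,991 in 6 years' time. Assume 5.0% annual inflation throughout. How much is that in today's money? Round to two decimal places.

C$555,177.54

Price-level factor over 6 years: (1 + 5.0%)^6 ≈ 1.3400956406.
Purchasing power today: C$743,991 divided by that factor.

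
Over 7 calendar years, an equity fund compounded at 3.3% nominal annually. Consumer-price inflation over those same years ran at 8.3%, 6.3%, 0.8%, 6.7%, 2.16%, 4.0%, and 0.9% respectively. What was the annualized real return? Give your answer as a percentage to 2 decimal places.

-0.80%

Cumulative inflation factor: 1.083 × 1.063 × 1.008 × 1.067 × 1.0216 × 1.040 × 1.009 ≈ 1.32737.
Nominal growth factor: 1.25517. Real growth factor = 1.25517 / 1.32737 ≈ 0.94561.
Annualized: 0.94561^(1/7) − 1 ≈ -0.00796.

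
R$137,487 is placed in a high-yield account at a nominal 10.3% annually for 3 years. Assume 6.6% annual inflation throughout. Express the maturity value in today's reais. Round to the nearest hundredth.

Nominal value at maturity: R$137,487 × (1 + 10.3%)^3 ≈ R$184,496.52.
Price-level factor over 3 years: (1 + 6.6%)^3 = 1.211355496.
Dividing the nominal maturity value by the price-level factor gives the value in today's money.

R$152,305.84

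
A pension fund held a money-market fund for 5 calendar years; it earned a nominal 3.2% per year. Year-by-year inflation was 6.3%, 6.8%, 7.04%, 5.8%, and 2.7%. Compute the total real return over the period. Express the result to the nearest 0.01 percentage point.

-11.35%

Cumulative inflation factor: 1.063 × 1.068 × 1.0704 × 1.058 × 1.027 ≈ 1.32040.
Nominal growth factor: 1.17057. Real growth factor = 1.17057 / 1.32040 ≈ 0.88653.
Total real return ≈ -11.3473%.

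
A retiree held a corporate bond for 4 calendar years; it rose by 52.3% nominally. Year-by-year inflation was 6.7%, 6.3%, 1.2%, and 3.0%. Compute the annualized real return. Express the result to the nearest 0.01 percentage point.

6.54%

Cumulative inflation factor: 1.067 × 1.063 × 1.012 × 1.030 ≈ 1.18227.
Nominal growth factor: 1.52300. Real growth factor = 1.52300 / 1.18227 ≈ 1.28820.
Annualized: 1.28820^(1/4) − 1 ≈ 0.06536.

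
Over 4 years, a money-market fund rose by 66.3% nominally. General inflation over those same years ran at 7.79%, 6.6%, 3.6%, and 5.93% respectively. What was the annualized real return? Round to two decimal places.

7.16%

Cumulative inflation factor: 1.0779 × 1.066 × 1.036 × 1.0593 ≈ 1.26100.
Nominal growth factor: 1.66300. Real growth factor = 1.66300 / 1.26100 ≈ 1.31880.
Annualized: 1.31880^(1/4) − 1 ≈ 0.07163.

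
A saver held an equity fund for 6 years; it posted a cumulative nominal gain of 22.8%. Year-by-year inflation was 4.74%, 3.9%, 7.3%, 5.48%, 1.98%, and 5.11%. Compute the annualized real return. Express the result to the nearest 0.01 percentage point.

-1.20%

Cumulative inflation factor: 1.0474 × 1.039 × 1.073 × 1.0548 × 1.0198 × 1.0511 ≈ 1.32025.
Nominal growth factor: 1.22800. Real growth factor = 1.22800 / 1.32025 ≈ 0.93013.
Annualized: 0.93013^(1/6) − 1 ≈ -0.01200.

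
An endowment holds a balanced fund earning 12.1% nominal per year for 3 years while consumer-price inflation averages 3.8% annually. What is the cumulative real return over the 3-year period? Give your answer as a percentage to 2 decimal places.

25.96%

The annual real rate is (1+12.1%)/(1+3.8%) − 1 = 7.9961%.
Compounded over 3 years: (1 + 0.079961)^3 − 1 ≈ 0.25958.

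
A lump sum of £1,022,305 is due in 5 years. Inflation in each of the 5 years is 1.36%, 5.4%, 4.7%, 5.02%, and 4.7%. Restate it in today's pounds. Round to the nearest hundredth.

Price-level factor over 5 years: 1.0136 × 1.054 × 1.047 × 1.0502 × 1.047 ≈ 1.2299078971.
Purchasing power today: £1,022,305 divided by that factor.

£831,204.52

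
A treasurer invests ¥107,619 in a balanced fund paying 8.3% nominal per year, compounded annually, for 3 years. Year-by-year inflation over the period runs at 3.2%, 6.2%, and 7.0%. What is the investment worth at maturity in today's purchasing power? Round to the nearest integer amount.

¥116,570

Nominal value at maturity: ¥107,619 × (1 + 8.3%)^3 ≈ ¥136,702.
Price-level factor over 3 years: 1.032 × 1.062 × 1.070 = 1.17270288.
The maturity value deflated by that factor is the answer in today's purchasing power.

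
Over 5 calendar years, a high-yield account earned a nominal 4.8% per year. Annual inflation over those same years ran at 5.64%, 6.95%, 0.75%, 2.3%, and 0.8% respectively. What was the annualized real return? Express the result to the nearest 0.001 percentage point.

Cumulative inflation factor: 1.0564 × 1.0695 × 1.0075 × 1.023 × 1.008 ≈ 1.17379.
Nominal growth factor: 1.26417. Real growth factor = 1.26417 / 1.17379 ≈ 1.07700.
Annualized: 1.07700^(1/5) − 1 ≈ 0.01495.

1.495%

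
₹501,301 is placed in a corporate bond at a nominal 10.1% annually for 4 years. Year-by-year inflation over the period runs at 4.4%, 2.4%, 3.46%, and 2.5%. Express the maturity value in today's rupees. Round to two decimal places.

₹649,757.13

Nominal value at maturity: ₹501,301 × (1 + 10.1%)^4 ≈ ₹736,627.36.
Price-level factor over 4 years: 1.044 × 1.024 × 1.0346 × 1.025 ≈ 1.1336964710.
The maturity value deflated by that factor is the answer in today's purchasing power.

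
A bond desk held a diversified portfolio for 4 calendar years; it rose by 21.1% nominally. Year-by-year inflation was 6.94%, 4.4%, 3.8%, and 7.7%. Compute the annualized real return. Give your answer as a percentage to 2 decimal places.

-0.75%

Cumulative inflation factor: 1.0694 × 1.044 × 1.038 × 1.077 ≈ 1.24811.
Nominal growth factor: 1.21100. Real growth factor = 1.21100 / 1.24811 ≈ 0.97027.
Annualized: 0.97027^(1/4) − 1 ≈ -0.00752.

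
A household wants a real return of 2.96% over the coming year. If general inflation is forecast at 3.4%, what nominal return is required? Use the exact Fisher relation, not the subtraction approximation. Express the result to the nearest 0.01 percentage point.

By the Fisher equation, 1 + r_nom = (1 + 2.96%)(1 + 3.4%) = 1.0296 × 1.034 = 1.0646064.
So r_nom = 6.46064%.

6.46%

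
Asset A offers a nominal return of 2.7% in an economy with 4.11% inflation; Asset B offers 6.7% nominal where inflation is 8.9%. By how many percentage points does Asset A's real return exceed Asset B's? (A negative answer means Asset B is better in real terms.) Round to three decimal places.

0.666

Asset A real return: 1.027/1.0411 − 1 = -1.3543%.
Asset B real return: 1.067/1.089 − 1 = -2.0202%.
Difference: -1.3543 − (-2.0202) = 0.6659 pp.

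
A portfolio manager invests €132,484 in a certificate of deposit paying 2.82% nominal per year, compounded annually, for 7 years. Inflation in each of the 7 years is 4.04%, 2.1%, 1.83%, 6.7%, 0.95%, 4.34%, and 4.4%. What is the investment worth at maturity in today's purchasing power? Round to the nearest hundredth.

Nominal value at maturity: €132,484 × (1 + 2.82%)^7 ≈ €160,955.80.
Price-level factor over 7 years: 1.0404 × 1.021 × 1.0183 × 1.067 × 1.0095 × 1.0434 × 1.044 ≈ 1.2691819970.
Dividing the nominal maturity value by the price-level factor gives the value in today's money.

€126,818.53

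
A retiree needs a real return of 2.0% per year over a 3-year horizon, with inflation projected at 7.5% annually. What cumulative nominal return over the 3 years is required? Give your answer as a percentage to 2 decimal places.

31.83%

Required annual nominal rate: (1+2.0%)(1+7.5%) − 1 = 9.65%.
Cumulative over 3 years: (1 + 0.0965)^3 − 1 ≈ 0.31834.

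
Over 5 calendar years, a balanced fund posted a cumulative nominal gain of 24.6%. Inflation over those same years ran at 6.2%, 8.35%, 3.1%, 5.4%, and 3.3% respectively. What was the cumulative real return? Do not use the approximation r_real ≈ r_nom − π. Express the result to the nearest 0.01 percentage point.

-3.54%

Cumulative inflation factor: 1.062 × 1.0835 × 1.031 × 1.054 × 1.033 ≈ 1.29167.
Nominal growth factor: 1.24600. Real growth factor = 1.24600 / 1.29167 ≈ 0.96464.
Total real return ≈ -3.5361%.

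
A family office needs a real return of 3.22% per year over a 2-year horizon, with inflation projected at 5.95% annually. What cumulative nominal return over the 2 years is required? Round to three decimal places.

19.600%

Required annual nominal rate: (1+3.22%)(1+5.95%) − 1 = 9.36159%.
Cumulative over 2 years: (1 + 0.0936159)^2 − 1 ≈ 0.19600.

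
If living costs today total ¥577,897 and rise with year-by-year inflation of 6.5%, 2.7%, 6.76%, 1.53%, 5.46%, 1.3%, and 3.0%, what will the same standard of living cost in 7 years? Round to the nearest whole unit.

Cumulative price-level factor: 1.065 × 1.027 × 1.0676 × 1.0153 × 1.0546 × 1.013 × 1.030 ≈ 1.3045401192.
The nominal amount required is ¥577,897 scaled up by that factor.

¥753,890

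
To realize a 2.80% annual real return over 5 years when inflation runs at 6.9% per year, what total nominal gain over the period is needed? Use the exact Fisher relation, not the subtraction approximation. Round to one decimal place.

60.3%

Required annual nominal rate: (1+2.80%)(1+6.9%) − 1 = 9.8932%.
Cumulative over 5 years: (1 + 0.098932)^5 − 1 ≈ 0.60271.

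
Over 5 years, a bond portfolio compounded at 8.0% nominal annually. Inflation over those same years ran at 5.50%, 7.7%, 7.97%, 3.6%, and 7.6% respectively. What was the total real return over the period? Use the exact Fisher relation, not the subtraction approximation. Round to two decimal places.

Cumulative inflation factor: 1.0550 × 1.077 × 1.0797 × 1.036 × 1.076 ≈ 1.36755.
Nominal growth factor: 1.46933. Real growth factor = 1.46933 / 1.36755 ≈ 1.07442.
Total real return ≈ 7.4423%.

7.44%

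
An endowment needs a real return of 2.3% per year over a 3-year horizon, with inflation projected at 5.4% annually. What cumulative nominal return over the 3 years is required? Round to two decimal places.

Required annual nominal rate: (1+2.3%)(1+5.4%) − 1 = 7.8242%.
Cumulative over 3 years: (1 + 0.078242)^3 − 1 ≈ 0.25357.

25.36%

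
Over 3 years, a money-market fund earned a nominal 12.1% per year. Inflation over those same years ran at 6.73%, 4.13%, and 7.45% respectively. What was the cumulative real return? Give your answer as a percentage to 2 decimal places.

17.96%

Cumulative inflation factor: 1.0673 × 1.0413 × 1.0745 ≈ 1.19418.
Nominal growth factor: 1.40869. Real growth factor = 1.40869 / 1.19418 ≈ 1.17964.
Total real return ≈ 17.9636%.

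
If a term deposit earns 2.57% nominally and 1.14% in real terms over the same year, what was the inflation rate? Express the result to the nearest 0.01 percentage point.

1.41%

From (1+r_nom) = (1+r_real)(1+π), we get 1+π = (1 + 2.57%)/(1 + 1.14%) = 1.0257/1.0114 ≈ 1.01414.
So π ≈ 1.4139%.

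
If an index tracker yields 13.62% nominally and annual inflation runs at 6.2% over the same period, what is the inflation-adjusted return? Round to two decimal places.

Real return via the Fisher equation: (1 + 13.62%)/(1 + 6.2%) − 1 = 1.1362/1.062 − 1 ≈ 0.06987.

6.99%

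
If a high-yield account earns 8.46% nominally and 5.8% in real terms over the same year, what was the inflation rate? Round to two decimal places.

2.51%

From (1+r_nom) = (1+r_real)(1+π), we get 1+π = (1 + 8.46%)/(1 + 5.8%) = 1.0846/1.058 ≈ 1.02514.
So π ≈ 2.5142%.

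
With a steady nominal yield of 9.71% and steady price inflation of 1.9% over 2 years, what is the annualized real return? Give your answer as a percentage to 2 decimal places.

7.66%

With constant rates the annual real return is the same each year: (1+9.71%)/(1+1.9%) − 1 = 0.07664.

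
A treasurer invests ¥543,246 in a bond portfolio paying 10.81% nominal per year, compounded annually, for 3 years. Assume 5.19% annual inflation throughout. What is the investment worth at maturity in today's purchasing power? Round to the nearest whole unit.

Nominal value at maturity: ¥543,246 × (1 + 10.81%)^3 ≈ ¥739,151.
Price-level factor over 3 years: (1 + 5.19%)^3 ≈ 1.1639206284.
The maturity value deflated by that factor is the answer in today's purchasing power.

¥635,053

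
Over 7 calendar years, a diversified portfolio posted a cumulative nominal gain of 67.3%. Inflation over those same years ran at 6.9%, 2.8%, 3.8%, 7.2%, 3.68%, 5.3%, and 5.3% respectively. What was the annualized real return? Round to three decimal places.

Cumulative inflation factor: 1.069 × 1.028 × 1.038 × 1.072 × 1.0368 × 1.053 × 1.053 ≈ 1.40577.
Nominal growth factor: 1.67300. Real growth factor = 1.67300 / 1.40577 ≈ 1.19009.
Annualized: 1.19009^(1/7) − 1 ≈ 0.02517.

2.517%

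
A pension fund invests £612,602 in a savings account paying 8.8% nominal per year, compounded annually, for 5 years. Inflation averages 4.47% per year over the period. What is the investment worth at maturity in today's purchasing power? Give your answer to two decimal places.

Nominal value at maturity: £612,602 × (1 + 8.8%)^5 ≈ £933,948.41.
Price-level factor over 5 years: (1 + 4.47%)^5 ≈ 1.2443941865.
The maturity value deflated by that factor is the answer in today's purchasing power.

£750,524.57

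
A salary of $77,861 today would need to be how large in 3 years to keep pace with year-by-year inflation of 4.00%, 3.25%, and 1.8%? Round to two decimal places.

Cumulative price-level factor: 1.0400 × 1.0325 × 1.018 = 1.0931284.
Multiplying $77,861 by the price-level factor gives the future nominal sum.

$85,112.07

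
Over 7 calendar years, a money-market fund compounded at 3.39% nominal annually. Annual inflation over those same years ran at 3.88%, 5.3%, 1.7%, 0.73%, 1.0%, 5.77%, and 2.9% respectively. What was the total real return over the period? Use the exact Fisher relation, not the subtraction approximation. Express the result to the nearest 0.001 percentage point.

2.520%

Cumulative inflation factor: 1.0388 × 1.053 × 1.017 × 1.0073 × 1.010 × 1.0577 × 1.029 ≈ 1.23180.
Nominal growth factor: 1.26284. Real growth factor = 1.26284 / 1.23180 ≈ 1.02520.
Total real return ≈ 2.5204%.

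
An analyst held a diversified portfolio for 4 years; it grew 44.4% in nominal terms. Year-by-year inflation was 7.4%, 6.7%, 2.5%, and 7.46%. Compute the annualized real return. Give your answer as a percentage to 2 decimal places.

3.42%

Cumulative inflation factor: 1.074 × 1.067 × 1.025 × 1.0746 ≈ 1.26223.
Nominal growth factor: 1.44400. Real growth factor = 1.44400 / 1.26223 ≈ 1.14400.
Annualized: 1.14400^(1/4) − 1 ≈ 0.03421.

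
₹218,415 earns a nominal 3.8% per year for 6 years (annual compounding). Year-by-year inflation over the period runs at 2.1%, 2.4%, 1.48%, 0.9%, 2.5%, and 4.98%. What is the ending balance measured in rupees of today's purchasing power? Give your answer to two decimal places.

₹237,158.57

Nominal value at maturity: ₹218,415 × (1 + 3.8%)^6 ≈ ₹273,191.12.
Price-level factor over 6 years: 1.021 × 1.024 × 1.0148 × 1.009 × 1.025 × 1.0498 ≈ 1.1519344255.
The maturity value deflated by that factor is the answer in today's purchasing power.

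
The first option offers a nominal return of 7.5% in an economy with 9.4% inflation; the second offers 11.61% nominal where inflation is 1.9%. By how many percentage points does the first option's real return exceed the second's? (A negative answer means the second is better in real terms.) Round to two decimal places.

-11.27

The first option real return: 1.075/1.094 − 1 = -1.737%.
The second real return: 1.1161/1.019 − 1 = 9.529%.
Difference: -1.737 − 9.529 = -11.266 pp.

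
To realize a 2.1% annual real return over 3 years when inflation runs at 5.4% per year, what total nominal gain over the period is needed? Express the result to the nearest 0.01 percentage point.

Required annual nominal rate: (1+2.1%)(1+5.4%) − 1 = 7.6134%.
Cumulative over 3 years: (1 + 0.076134)^3 − 1 ≈ 0.24623.

24.62%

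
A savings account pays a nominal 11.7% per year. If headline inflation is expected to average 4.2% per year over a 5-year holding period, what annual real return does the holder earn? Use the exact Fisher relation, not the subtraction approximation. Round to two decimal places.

With constant rates the annual real return is the same each year: (1+11.7%)/(1+4.2%) − 1 = 0.07198.

7.20%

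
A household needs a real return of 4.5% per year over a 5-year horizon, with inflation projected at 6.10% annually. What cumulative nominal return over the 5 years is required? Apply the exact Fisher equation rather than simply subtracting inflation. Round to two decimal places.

Required annual nominal rate: (1+4.5%)(1+6.10%) − 1 = 10.8745%.
Cumulative over 5 years: (1 + 0.108745)^5 − 1 ≈ 0.67555.

67.56%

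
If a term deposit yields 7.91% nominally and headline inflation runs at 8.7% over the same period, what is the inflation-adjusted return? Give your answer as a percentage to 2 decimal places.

-0.73%

Real return via the Fisher equation: (1 + 7.91%)/(1 + 8.7%) − 1 = 1.0791/1.087 − 1 ≈ -0.00727.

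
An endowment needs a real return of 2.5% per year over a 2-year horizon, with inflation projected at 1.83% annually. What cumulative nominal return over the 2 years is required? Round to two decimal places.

8.94%

Required annual nominal rate: (1+2.5%)(1+1.83%) − 1 = 4.37575%.
Cumulative over 2 years: (1 + 0.0437575)^2 − 1 ≈ 0.08943.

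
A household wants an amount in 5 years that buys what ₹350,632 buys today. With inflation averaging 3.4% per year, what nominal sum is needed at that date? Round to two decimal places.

₹414,432.92

Cumulative price-level factor: (1+3.4%)^5 ≈ 1.1819597671.
The nominal amount required is ₹350,632 scaled up by that factor.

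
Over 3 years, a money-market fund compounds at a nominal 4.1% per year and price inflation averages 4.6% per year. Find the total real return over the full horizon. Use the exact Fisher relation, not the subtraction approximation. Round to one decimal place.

-1.4%

The annual real rate is (1+4.1%)/(1+4.6%) − 1 = -0.4780%.
Compounded over 3 years: (1 + -0.004780)^3 − 1 ≈ -0.01427.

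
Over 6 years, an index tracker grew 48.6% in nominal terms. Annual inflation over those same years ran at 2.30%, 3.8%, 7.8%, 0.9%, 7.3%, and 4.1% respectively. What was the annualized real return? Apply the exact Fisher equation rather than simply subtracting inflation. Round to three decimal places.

Cumulative inflation factor: 1.0230 × 1.038 × 1.078 × 1.009 × 1.073 × 1.041 ≈ 1.29013.
Nominal growth factor: 1.48600. Real growth factor = 1.48600 / 1.29013 ≈ 1.15182.
Annualized: 1.15182^(1/6) − 1 ≈ 0.02384.

2.384%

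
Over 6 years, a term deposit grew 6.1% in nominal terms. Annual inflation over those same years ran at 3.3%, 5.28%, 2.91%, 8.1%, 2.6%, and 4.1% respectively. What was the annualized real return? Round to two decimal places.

-3.23%

Cumulative inflation factor: 1.033 × 1.0528 × 1.0291 × 1.081 × 1.026 × 1.041 ≈ 1.29219.
Nominal growth factor: 1.06100. Real growth factor = 1.06100 / 1.29219 ≈ 0.82108.
Annualized: 0.82108^(1/6) − 1 ≈ -0.03232.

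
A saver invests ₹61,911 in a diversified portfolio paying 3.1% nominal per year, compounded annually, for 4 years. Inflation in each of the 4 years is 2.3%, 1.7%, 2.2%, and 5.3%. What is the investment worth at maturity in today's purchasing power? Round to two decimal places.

₹62,477.93

Nominal value at maturity: ₹61,911 × (1 + 3.1%)^4 ≈ ₹69,952.38.
Price-level factor over 4 years: 1.023 × 1.017 × 1.022 × 1.053 ≈ 1.1196334209.
The maturity value deflated by that factor is the answer in today's purchasing power.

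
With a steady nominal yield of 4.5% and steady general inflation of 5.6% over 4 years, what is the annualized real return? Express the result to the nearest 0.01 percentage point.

With constant rates the annual real return is the same each year: (1+4.5%)/(1+5.6%) − 1 = -0.01042.

-1.04%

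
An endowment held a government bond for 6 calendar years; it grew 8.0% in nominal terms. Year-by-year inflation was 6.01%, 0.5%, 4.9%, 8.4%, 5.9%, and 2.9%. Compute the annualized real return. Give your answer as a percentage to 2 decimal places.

Cumulative inflation factor: 1.0601 × 1.005 × 1.049 × 1.084 × 1.059 × 1.029 ≈ 1.32017.
Nominal growth factor: 1.08000. Real growth factor = 1.08000 / 1.32017 ≈ 0.81808.
Annualized: 0.81808^(1/6) − 1 ≈ -0.03291.

-3.29%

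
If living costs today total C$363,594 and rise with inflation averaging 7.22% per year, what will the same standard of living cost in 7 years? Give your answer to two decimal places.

C$592,307.63

Cumulative price-level factor: (1+7.22%)^7 ≈ 1.6290357688.
The nominal amount required is C$363,594 scaled up by that factor.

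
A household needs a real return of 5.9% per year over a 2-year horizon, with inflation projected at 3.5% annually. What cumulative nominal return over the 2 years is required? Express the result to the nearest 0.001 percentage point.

20.136%

Required annual nominal rate: (1+5.9%)(1+3.5%) − 1 = 9.6065%.
Cumulative over 2 years: (1 + 0.096065)^2 − 1 ≈ 0.20136.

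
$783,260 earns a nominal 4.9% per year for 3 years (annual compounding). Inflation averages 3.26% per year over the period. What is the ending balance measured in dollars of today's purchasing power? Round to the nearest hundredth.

$821,175.63

Nominal value at maturity: $783,260 × (1 + 4.9%)^3 ≈ $904,133.19.
Price-level factor over 3 years: (1 + 3.26%)^3 ≈ 1.1010229260.
Dividing the nominal maturity value by the price-level factor gives the value in today's money.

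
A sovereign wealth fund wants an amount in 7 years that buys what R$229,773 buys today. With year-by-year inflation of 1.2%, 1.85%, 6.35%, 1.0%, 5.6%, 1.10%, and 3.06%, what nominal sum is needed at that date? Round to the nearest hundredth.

Cumulative price-level factor: 1.012 × 1.0185 × 1.0635 × 1.010 × 1.056 × 1.0110 × 1.0306 ≈ 1.2181636213.
The nominal amount required is R$229,773 scaled up by that factor.

R$279,901.11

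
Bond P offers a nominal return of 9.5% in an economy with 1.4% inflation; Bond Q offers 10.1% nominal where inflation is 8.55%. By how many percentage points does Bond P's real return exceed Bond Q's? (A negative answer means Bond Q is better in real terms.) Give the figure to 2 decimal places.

6.56

Bond P real return: 1.095/1.014 − 1 = 7.988%.
Bond Q real return: 1.101/1.0855 − 1 = 1.428%.
Difference: 7.988 − 1.428 = 6.560 pp.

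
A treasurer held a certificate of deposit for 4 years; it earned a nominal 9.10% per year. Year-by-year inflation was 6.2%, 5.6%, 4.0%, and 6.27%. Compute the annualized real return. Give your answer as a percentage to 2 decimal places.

3.40%

Cumulative inflation factor: 1.062 × 1.056 × 1.040 × 1.0627 ≈ 1.23946.
Nominal growth factor: 1.41677. Real growth factor = 1.41677 / 1.23946 ≈ 1.14305.
Annualized: 1.14305^(1/4) − 1 ≈ 0.03399.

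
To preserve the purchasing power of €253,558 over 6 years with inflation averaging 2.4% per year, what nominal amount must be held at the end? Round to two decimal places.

€292,332.47

Cumulative price-level factor: (1+2.4%)^6 ≈ 1.1529215046.
The nominal amount required is €253,558 scaled up by that factor.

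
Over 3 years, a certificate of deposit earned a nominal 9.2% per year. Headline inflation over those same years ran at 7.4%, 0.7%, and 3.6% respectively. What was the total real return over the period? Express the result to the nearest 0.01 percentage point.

Cumulative inflation factor: 1.074 × 1.007 × 1.036 ≈ 1.12045.
Nominal growth factor: 1.30217. Real growth factor = 1.30217 / 1.12045 ≈ 1.16218.
Total real return ≈ 16.2183%.

16.22%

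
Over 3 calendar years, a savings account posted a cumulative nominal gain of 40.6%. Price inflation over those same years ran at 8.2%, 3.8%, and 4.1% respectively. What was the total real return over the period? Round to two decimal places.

Cumulative inflation factor: 1.082 × 1.038 × 1.041 ≈ 1.16916.
Nominal growth factor: 1.40600. Real growth factor = 1.40600 / 1.16916 ≈ 1.20257.
Total real return ≈ 20.2569%.

20.26%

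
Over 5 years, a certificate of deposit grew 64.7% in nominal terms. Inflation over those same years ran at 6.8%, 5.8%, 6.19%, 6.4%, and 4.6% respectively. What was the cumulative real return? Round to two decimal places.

23.33%

Cumulative inflation factor: 1.068 × 1.058 × 1.0619 × 1.064 × 1.046 ≈ 1.33541.
Nominal growth factor: 1.64700. Real growth factor = 1.64700 / 1.33541 ≈ 1.23333.
Total real return ≈ 23.3331%.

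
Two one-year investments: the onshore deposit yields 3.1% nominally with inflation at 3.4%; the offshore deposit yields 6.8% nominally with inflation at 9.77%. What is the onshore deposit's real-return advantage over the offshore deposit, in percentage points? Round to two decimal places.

The onshore deposit real return: 1.031/1.034 − 1 = -0.290%.
The offshore deposit real return: 1.068/1.0977 − 1 = -2.706%.
Difference: -0.290 − (-2.706) = 2.416 pp.

2.42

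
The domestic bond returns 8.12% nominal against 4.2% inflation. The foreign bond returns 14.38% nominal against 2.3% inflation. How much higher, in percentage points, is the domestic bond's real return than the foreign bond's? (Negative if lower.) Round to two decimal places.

-8.05

The domestic bond real return: 1.0812/1.042 − 1 = 3.762%.
The foreign bond real return: 1.1438/1.023 − 1 = 11.808%.
Difference: 3.762 − 11.808 = -8.046 pp.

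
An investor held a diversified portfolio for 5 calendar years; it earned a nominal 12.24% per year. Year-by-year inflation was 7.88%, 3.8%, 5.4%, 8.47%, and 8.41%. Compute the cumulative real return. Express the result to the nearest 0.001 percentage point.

28.345%

Cumulative inflation factor: 1.0788 × 1.038 × 1.054 × 1.0847 × 1.0841 ≈ 1.38790.
Nominal growth factor: 1.78131. Real growth factor = 1.78131 / 1.38790 ≈ 1.28345.
Total real return ≈ 28.3454%.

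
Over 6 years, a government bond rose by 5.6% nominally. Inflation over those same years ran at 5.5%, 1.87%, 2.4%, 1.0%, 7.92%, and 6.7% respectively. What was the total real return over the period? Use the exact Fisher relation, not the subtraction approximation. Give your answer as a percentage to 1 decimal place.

Cumulative inflation factor: 1.055 × 1.0187 × 1.024 × 1.010 × 1.0792 × 1.067 ≈ 1.27993.
Nominal growth factor: 1.05600. Real growth factor = 1.05600 / 1.27993 ≈ 0.82504.
Total real return ≈ -17.4955%.

-17.5%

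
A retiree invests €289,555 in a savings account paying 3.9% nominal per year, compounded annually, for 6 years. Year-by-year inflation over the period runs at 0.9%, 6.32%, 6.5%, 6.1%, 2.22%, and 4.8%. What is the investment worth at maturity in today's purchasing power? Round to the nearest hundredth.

Nominal value at maturity: €289,555 × (1 + 3.9%)^6 ≈ €364,270.80.
Price-level factor over 6 years: 1.009 × 1.0632 × 1.065 × 1.061 × 1.0222 × 1.048 ≈ 1.2985787301.
Dividing the nominal maturity value by the price-level factor gives the value in today's money.

€280,514.99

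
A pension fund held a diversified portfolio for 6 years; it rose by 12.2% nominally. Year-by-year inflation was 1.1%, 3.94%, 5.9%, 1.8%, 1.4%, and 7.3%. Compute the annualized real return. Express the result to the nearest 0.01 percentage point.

Cumulative inflation factor: 1.011 × 1.0394 × 1.059 × 1.018 × 1.014 × 1.073 ≈ 1.23258.
Nominal growth factor: 1.12200. Real growth factor = 1.12200 / 1.23258 ≈ 0.91029.
Annualized: 0.91029^(1/6) − 1 ≈ -0.01554.

-1.55%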